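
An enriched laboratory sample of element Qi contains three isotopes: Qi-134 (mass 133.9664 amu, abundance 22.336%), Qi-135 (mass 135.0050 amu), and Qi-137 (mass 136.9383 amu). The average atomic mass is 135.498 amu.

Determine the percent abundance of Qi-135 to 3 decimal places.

40.164%

The remaining 77.664% is split between Qi-135 (fraction x) and Qi-137 (fraction 0.77664 − x).
Substituting: 135.0050x + 136.9383(0.77664 − x) = 105.575264896
(135.0050 − 136.9383)x = -0.776496416  ⇒  x = 0.40164, y = 0.37500
Qi-135: 40.164%, Qi-137: 37.500%.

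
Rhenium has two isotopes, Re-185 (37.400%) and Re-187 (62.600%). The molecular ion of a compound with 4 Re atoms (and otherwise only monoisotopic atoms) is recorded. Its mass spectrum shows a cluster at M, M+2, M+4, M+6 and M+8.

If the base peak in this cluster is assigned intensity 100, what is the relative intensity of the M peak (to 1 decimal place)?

5.3

Binomial terms of (0.37400 + 0.62600)^4: M 0.0196, M+2 0.1310, M+4 0.3289, M+6 0.3670, M+8 0.1536 → M+6 is the base peak.
P(M+6) = C(4,3) × 0.37400^1 × 0.62600^3 = 4 × 0.3740 × 0.24531438 = 0.366990 (base)
P(M) = C(4,0) × 0.37400^4 × 0.62600^0 = 1 × 0.0195653 × 1.0000 = 0.019565
Relative intensity = 0.019565 / 0.366990 × 100 = 5.3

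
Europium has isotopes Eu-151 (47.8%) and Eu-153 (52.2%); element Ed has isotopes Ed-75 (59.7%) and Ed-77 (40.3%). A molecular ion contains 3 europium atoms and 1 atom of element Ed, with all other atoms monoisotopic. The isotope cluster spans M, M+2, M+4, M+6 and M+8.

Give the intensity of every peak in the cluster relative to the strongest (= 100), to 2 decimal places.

Europium pattern (n=3): 0.10921535 : 0.35780594 : 0.39074206 : 0.14223665
Element Ed pattern (n=1): 0.5970 : 0.4030
Convolve the two distributions (both contribute in 2-u steps):
  M: 0.10921535×0.5970 = 0.065202
  M+2: 0.10921535×0.4030 + 0.35780594×0.5970 = 0.257624
  M+4: 0.35780594×0.4030 + 0.39074206×0.5970 = 0.377469
  M+6: 0.39074206×0.4030 + 0.14223665×0.5970 = 0.242384
  M+8: 0.14223665×0.4030 = 0.057321
Scale to base peak (0.377469) = 100: 17.27 : 68.25 : 100.00 : 64.21 : 15.19

17.27 : 68.25 : 100.00 : 64.21 : 15.19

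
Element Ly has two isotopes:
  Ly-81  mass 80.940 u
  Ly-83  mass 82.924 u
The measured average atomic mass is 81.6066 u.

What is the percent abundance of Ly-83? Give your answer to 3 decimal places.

33.599%

Let x be the fractional abundance of Ly-81; then Ly-83 has abundance 1 − x.
80.940·x + 82.924·(1 − x) = 81.6066
(80.940 − 82.924)·x = 81.6066 − 82.924
x = -1.3174 / -1.984 = 0.66401 → 66.401% Ly-81, 33.599% Ly-83.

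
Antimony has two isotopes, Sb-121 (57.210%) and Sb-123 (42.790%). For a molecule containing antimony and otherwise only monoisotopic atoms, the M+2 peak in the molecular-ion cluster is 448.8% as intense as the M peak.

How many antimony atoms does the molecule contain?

The M+2/M ratio from n Sb atoms is n · q/p = n · 0.42790/0.57210.
n = 4.488 × 0.57210/0.42790 = 6.00 ≈ 6

6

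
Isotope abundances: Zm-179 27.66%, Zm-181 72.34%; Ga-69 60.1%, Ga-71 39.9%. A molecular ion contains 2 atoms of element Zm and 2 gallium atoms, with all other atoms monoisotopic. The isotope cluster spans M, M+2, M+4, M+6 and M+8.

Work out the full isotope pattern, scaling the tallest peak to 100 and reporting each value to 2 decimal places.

Element Zm pattern (n=2): 0.07650756 : 0.40018488 : 0.52330756
Gallium pattern (n=2): 0.361201 : 0.479598 : 0.159201
Convolve the two distributions (both contribute in 2-u steps):
  M: 0.07650756×0.361201 = 0.027635
  M+2: 0.07650756×0.479598 + 0.40018488×0.361201 = 0.181240
  M+4: 0.07650756×0.159201 + 0.40018488×0.479598 + 0.52330756×0.361201 = 0.393127
  M+6: 0.40018488×0.159201 + 0.52330756×0.479598 = 0.314687
  M+8: 0.52330756×0.159201 = 0.083311
Scale to base peak (0.393127) = 100: 7.03 : 46.10 : 100.00 : 80.05 : 21.19

7.03 : 46.10 : 100.00 : 80.05 : 21.19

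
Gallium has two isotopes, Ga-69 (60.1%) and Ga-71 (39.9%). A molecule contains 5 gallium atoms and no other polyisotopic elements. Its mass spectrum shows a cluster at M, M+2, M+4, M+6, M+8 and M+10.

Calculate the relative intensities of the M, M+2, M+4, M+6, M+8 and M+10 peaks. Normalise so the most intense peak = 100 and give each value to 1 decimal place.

Each Ga atom is independently Ga-69 (p = 0.601) or Ga-71 (q = 0.399); the cluster is the binomial expansion (p + q)^5.
P(M) = 0.601^5 = 0.078410
P(M+2) = 5 × 0.601^4 × 0.399^1 = 0.260280
P(M+4) = 10 × 0.601^3 × 0.399^2 = 0.345596
P(M+6) = 10 × 0.601^2 × 0.399^3 = 0.229439
P(M+8) = 5 × 0.601^1 × 0.399^4 = 0.076162
P(M+10) = 0.399^5 = 0.010113
The M+4 peak is largest (0.345596); scaling to 100 gives 22.7 : 75.3 : 100.0 : 66.4 : 22.0 : 2.9.

22.7 : 75.3 : 100.0 : 66.4 : 22.0 : 2.9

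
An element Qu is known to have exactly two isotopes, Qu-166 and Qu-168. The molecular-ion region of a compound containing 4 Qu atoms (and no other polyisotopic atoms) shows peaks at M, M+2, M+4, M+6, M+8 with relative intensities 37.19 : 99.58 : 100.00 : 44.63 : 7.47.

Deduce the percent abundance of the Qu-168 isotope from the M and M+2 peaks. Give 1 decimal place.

40.1%

Let p = fractional abundance of Qu-166. I(M+2)/I(M) = [C(4,1)·p^3·(1−p)] / p^4 = 4·(1−p)/p = 99.58/37.19 = 2.6776
(1−p)/p = 2.6776/4 = 0.6694  ⇒  p = 1/(1 + 0.6694) = 0.5990
Qu-166: 59.9%, Qu-168: 40.1%.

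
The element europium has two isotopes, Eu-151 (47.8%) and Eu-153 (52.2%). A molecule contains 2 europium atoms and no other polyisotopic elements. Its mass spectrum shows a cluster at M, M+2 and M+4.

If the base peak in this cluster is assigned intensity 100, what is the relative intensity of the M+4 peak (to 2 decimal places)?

Term probabilities: M 0.2285, M+2 0.4990, M+4 0.2725. Base peak = M+2.
P(M+2) = C(2,1) × 0.478^1 × 0.522^1 = 2 × 0.4780 × 0.5220 = 0.499032 (base)
P(M+4) = C(2,2) × 0.478^0 × 0.522^2 = 1 × 1.0000 × 0.272484 = 0.272484
Relative intensity = 0.272484 / 0.499032 × 100 = 54.60

54.60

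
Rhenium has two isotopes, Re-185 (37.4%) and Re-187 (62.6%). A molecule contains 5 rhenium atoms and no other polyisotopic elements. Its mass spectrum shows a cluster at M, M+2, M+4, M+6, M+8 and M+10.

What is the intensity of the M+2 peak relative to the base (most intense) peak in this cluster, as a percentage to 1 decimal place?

(0.374 + 0.626)^5 gives M 0.0073, M+2 0.0612, M+4 0.2050, M+6 0.3431, M+8 0.2872, M+10 0.0961; the largest is M+6.
P(M+6) = C(5,3) × 0.374^2 × 0.626^3 = 10 × 0.139876 × 0.24531438 = 0.343136 (base)
P(M+2) = C(5,1) × 0.374^4 × 0.626^1 = 5 × 0.0195653 × 0.6260 = 0.061239
Relative intensity = 0.061239 / 0.343136 × 100 = 17.8

17.8%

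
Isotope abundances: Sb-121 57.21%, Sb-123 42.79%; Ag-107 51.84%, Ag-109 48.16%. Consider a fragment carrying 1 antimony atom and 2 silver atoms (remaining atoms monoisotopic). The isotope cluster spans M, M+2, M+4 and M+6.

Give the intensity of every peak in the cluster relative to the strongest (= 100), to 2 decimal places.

Antimony pattern (n=1): 0.5721 : 0.4279
Silver pattern (n=2): 0.26873856 : 0.49932288 : 0.23193856
Convolve the two distributions (both contribute in 2-u steps):
  M: 0.5721×0.26873856 = 0.153745
  M+2: 0.5721×0.49932288 + 0.4279×0.26873856 = 0.400656
  M+4: 0.5721×0.23193856 + 0.4279×0.49932288 = 0.346352
  M+6: 0.4279×0.23193856 = 0.099247
Scale to base peak (0.400656) = 100: 38.37 : 100.00 : 86.45 : 24.77

38.37 : 100.00 : 86.45 : 24.77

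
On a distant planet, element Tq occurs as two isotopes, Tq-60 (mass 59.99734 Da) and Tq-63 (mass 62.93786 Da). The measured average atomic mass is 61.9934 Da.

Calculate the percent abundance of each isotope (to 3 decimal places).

Let x be the fractional abundance of Tq-60; then Tq-63 has abundance 1 − x.
59.99734·x + 62.93786·(1 − x) = 61.9934
(59.99734 − 62.93786)·x = 61.9934 − 62.93786
x = -0.94446 / -2.94052 = 0.32119 → 32.119% Tq-60, 67.881% Tq-63.

Tq-60: 32.119%, Tq-63: 67.881%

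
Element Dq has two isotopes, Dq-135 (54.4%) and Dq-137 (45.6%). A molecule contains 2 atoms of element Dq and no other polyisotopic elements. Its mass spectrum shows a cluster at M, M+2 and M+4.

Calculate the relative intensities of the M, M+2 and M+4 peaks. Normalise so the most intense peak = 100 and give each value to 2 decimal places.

59.65 : 100.00 : 41.91

Expanding (0.544 + 0.456)^2:
P(M) = 0.544^2 = 0.295936
P(M+2) = 2 × 0.544^1 × 0.456^1 = 0.496128
P(M+4) = 0.456^2 = 0.207936
The M+2 peak is largest (0.496128); scaling to 100 gives 59.65 : 100.00 : 41.91.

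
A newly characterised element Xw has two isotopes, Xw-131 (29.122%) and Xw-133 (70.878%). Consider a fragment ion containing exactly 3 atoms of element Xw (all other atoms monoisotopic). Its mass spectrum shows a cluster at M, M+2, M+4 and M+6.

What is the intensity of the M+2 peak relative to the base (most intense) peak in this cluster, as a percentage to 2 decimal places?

41.09%

(0.29122 + 0.70878)^3 gives M 0.0247, M+2 0.1803, M+4 0.4389, M+6 0.3561; the largest is M+4.
P(M+4) = C(3,2) × 0.29122^1 × 0.70878^2 = 3 × 0.29122 × 0.50236909 = 0.438900 (base)
P(M+2) = C(3,1) × 0.29122^2 × 0.70878^1 = 3 × 0.08480909 × 0.70878 = 0.180333
Relative intensity = 0.180333 / 0.438900 × 100 = 41.09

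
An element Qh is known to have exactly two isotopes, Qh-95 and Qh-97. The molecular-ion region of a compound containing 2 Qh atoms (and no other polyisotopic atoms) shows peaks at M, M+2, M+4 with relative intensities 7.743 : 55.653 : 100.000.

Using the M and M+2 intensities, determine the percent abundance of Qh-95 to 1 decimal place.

21.8%

Write p for the Qh-95 fraction. I(M+2)/I(M) = [C(2,1)·p^1·(1−p)] / p^2 = 2·(1−p)/p = 55.653/7.743 = 7.1875
(1−p)/p = 7.1875/2 = 3.5938  ⇒  p = 1/(1 + 3.5938) = 0.2177
Qh-95: 21.8%, Qh-97: 78.2%.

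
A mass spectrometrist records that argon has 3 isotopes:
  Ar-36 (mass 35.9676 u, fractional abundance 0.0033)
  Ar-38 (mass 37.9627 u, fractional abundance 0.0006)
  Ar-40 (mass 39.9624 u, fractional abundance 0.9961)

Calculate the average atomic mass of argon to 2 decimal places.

39.95 u

Ar = Σ fᵢ·mᵢ = 0.0033 × 35.9676 + 0.0006 × 37.9627 + 0.9961 × 39.9624
= 0.11869 + 0.02278 + 39.80655 = 39.94802 u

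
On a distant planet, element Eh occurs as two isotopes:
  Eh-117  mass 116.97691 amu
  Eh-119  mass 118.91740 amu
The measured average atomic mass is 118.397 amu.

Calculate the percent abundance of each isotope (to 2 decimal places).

Let x be the fractional abundance of Eh-117; then Eh-119 has abundance 1 − x.
116.97691·x + 118.91740·(1 − x) = 118.397
(116.97691 − 118.91740)·x = 118.397 − 118.91740
x = -0.52040 / -1.94049 = 0.26818 → 26.82% Eh-117, 73.18% Eh-119.

Eh-117: 26.82%, Eh-119: 73.18%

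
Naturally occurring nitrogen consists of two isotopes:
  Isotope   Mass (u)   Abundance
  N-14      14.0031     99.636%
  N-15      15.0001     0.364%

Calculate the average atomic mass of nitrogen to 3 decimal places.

Average mass = Σ (abundance × isotope mass) = 0.99636 × 14.0031 + 0.00364 × 15.0001
= 13.95213 + 0.05460 = 14.00673 u

14.007 u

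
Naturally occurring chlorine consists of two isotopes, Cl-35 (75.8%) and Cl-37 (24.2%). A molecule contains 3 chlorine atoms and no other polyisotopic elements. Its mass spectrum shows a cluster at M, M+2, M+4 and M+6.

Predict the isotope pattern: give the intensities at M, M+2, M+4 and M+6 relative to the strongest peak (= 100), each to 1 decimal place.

Expanding (0.758 + 0.242)^3:
P(M) = 0.758^3 = 0.435520
P(M+2) = 3 × 0.758^2 × 0.242^1 = 0.417133
P(M+4) = 3 × 0.758^1 × 0.242^2 = 0.133175
P(M+6) = 0.242^3 = 0.014172
The M peak is largest (0.435520); scaling to 100 gives 100.0 : 95.8 : 30.6 : 3.3.

100.0 : 95.8 : 30.6 : 3.3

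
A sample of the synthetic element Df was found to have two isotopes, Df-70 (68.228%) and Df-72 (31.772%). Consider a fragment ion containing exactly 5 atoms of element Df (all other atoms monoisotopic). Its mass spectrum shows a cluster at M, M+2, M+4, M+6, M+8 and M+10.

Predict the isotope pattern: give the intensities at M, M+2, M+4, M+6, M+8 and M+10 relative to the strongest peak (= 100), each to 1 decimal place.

42.9 : 100.0 : 93.1 : 43.4 : 10.1 : 0.9

The 5 Df atoms are independent, so intensities follow the terms of (0.68228 + 0.31772)^5.
P(M) = 0.68228^5 = 0.147847
P(M+2) = 5 × 0.68228^4 × 0.31772^1 = 0.344243
P(M+4) = 10 × 0.68228^3 × 0.31772^2 = 0.320610
P(M+6) = 10 × 0.68228^2 × 0.31772^3 = 0.149300
P(M+8) = 5 × 0.68228^1 × 0.31772^4 = 0.034762
P(M+10) = 0.31772^5 = 0.003238
The M+2 peak is largest (0.344243); scaling to 100 gives 42.9 : 100.0 : 93.1 : 43.4 : 10.1 : 0.9.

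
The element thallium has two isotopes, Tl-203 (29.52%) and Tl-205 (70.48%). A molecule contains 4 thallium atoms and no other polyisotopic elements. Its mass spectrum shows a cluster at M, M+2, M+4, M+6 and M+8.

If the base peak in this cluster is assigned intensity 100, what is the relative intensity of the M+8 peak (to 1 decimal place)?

59.7

Term probabilities: M 0.0076, M+2 0.0725, M+4 0.2597, M+6 0.4134, M+8 0.2468. Base peak = M+6.
P(M+6) = C(4,3) × 0.2952^1 × 0.7048^3 = 4 × 0.2952 × 0.35010449 = 0.413403 (base)
P(M+8) = C(4,4) × 0.2952^0 × 0.7048^4 = 1 × 1.0000 × 0.24675365 = 0.246754
Relative intensity = 0.246754 / 0.413403 × 100 = 59.7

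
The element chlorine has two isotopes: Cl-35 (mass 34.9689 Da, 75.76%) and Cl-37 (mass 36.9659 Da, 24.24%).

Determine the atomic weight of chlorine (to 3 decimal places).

Average mass = Σ (abundance × isotope mass) = 0.7576 × 34.9689 + 0.2424 × 36.9659
= 26.49244 + 8.96053 = 35.45297 Da

35.453 Da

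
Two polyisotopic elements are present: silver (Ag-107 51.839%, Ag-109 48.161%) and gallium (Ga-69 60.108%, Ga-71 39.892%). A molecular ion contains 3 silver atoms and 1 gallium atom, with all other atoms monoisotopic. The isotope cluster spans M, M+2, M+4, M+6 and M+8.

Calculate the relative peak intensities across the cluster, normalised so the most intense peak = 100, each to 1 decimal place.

Silver pattern (n=3): 0.13930601 : 0.38826655 : 0.36071887 : 0.11170857
Gallium pattern (n=1): 0.60108 : 0.39892
Convolve the two distributions (both contribute in 2-u steps):
  M: 0.13930601×0.60108 = 0.083734
  M+2: 0.13930601×0.39892 + 0.38826655×0.60108 = 0.288951
  M+4: 0.38826655×0.39892 + 0.36071887×0.60108 = 0.371708
  M+6: 0.36071887×0.39892 + 0.11170857×0.60108 = 0.211044
  M+8: 0.11170857×0.39892 = 0.044563
Scale to base peak (0.371708) = 100: 22.5 : 77.7 : 100.0 : 56.8 : 12.0

22.5 : 77.7 : 100.0 : 56.8 : 12.0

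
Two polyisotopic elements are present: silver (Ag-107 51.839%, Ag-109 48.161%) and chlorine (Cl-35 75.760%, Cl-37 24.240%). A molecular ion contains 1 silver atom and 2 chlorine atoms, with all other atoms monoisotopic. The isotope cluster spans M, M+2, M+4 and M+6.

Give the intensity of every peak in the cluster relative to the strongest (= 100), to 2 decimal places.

63.74 : 100.00 : 44.42 : 6.06

Silver pattern (n=1): 0.51839 : 0.48161
Chlorine pattern (n=2): 0.57395776 : 0.36728448 : 0.05875776
Convolve the two distributions (both contribute in 2-u steps):
  M: 0.51839×0.57395776 = 0.297534
  M+2: 0.51839×0.36728448 + 0.48161×0.57395776 = 0.466820
  M+4: 0.51839×0.05875776 + 0.48161×0.36728448 = 0.207347
  M+6: 0.48161×0.05875776 = 0.028298
Scale to base peak (0.466820) = 100: 63.74 : 100.00 : 44.42 : 6.06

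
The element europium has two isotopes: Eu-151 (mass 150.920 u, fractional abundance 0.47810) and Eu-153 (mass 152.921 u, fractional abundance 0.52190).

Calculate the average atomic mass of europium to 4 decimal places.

151.9643 u

The abundance-weighted mean is 0.47810 × 150.920 + 0.52190 × 152.921
= 72.15485 + 79.80947 = 151.96432 u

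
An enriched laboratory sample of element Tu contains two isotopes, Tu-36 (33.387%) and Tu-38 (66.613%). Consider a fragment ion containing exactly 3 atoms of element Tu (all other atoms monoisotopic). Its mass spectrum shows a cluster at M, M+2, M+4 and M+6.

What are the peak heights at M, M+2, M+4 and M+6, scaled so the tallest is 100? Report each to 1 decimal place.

Each Tu atom is independently Tu-36 (p = 0.33387) or Tu-38 (q = 0.66613); the cluster is the binomial expansion (p + q)^3.
P(M) = 0.33387^3 = 0.037216
P(M+2) = 3 × 0.33387^2 × 0.66613^1 = 0.222759
P(M+4) = 3 × 0.33387^1 × 0.66613^2 = 0.444444
P(M+6) = 0.66613^3 = 0.295581
The M+4 peak is largest (0.444444); scaling to 100 gives 8.4 : 50.1 : 100.0 : 66.5.

8.4 : 50.1 : 100.0 : 66.5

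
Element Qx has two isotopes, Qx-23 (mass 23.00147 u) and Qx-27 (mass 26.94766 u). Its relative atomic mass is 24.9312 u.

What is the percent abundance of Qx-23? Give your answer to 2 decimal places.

51.10%

Writing the weighted mean with unknown fraction x of Qx-23:
23.00147·x + 26.94766·(1 − x) = 24.9312
(23.00147 − 26.94766)·x = 24.9312 − 26.94766
x = -2.01646 / -3.94619 = 0.51099 → 51.10% Qx-23, 48.90% Qx-27.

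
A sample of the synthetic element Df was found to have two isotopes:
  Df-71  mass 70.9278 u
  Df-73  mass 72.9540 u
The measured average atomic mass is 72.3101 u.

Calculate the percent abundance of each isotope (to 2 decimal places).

Df-71: 31.78%, Df-73: 68.22%

Writing the weighted mean with unknown fraction x of Df-71:
70.9278·x + 72.9540·(1 − x) = 72.3101
(70.9278 − 72.9540)·x = 72.3101 − 72.9540
x = -0.6439 / -2.0262 = 0.31779 → 31.78% Df-71, 68.22% Df-73.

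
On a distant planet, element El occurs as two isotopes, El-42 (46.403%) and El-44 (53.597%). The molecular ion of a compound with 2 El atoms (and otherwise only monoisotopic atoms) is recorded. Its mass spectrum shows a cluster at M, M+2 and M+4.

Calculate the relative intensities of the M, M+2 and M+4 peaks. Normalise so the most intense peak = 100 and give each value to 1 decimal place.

Expanding (0.46403 + 0.53597)^2:
P(M) = 0.46403^2 = 0.215324
P(M+2) = 2 × 0.46403^1 × 0.53597^1 = 0.497412
P(M+4) = 0.53597^2 = 0.287264
The M+2 peak is largest (0.497412); scaling to 100 gives 43.3 : 100.0 : 57.8.

43.3 : 100.0 : 57.8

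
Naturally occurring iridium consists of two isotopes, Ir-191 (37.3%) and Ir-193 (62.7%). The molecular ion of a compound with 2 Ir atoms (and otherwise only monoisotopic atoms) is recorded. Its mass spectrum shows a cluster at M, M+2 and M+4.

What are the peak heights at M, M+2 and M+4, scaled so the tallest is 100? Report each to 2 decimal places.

The 2 Ir atoms are independent, so intensities follow the terms of (0.373 + 0.627)^2.
P(M) = 0.373^2 = 0.139129
P(M+2) = 2 × 0.373^1 × 0.627^1 = 0.467742
P(M+4) = 0.627^2 = 0.393129
The M+2 peak is largest (0.467742); scaling to 100 gives 29.74 : 100.00 : 84.05.

29.74 : 100.00 : 84.05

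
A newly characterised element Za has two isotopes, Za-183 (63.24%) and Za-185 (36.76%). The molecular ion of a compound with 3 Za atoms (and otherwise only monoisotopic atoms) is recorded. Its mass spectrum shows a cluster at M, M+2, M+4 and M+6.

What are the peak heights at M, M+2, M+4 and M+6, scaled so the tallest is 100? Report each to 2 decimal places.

Expanding (0.6324 + 0.3676)^3:
P(M) = 0.6324^3 = 0.252916
P(M+2) = 3 × 0.6324^2 × 0.3676^1 = 0.441043
P(M+4) = 3 × 0.6324^1 × 0.3676^2 = 0.256368
P(M+6) = 0.3676^3 = 0.049674
The M+2 peak is largest (0.441043); scaling to 100 gives 57.34 : 100.00 : 58.13 : 11.26.

57.34 : 100.00 : 58.13 : 11.26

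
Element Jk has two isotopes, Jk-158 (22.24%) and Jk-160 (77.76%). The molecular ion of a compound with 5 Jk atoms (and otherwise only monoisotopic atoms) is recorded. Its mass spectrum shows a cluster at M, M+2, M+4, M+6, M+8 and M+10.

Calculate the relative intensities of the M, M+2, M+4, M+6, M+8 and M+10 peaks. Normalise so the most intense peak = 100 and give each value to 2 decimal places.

0.13 : 2.34 : 16.36 : 57.20 : 100.00 : 69.93

Each Jk atom is independently Jk-158 (p = 0.2224) or Jk-160 (q = 0.7776); the cluster is the binomial expansion (p + q)^5.
P(M) = 0.2224^5 = 0.000544
P(M+2) = 5 × 0.2224^4 × 0.7776^1 = 0.009512
P(M+4) = 10 × 0.2224^3 × 0.7776^2 = 0.066515
P(M+6) = 10 × 0.2224^2 × 0.7776^3 = 0.232562
P(M+8) = 5 × 0.2224^1 × 0.7776^4 = 0.406565
P(M+10) = 0.7776^5 = 0.284303
The M+8 peak is largest (0.406565); scaling to 100 gives 0.13 : 2.34 : 16.36 : 57.20 : 100.00 : 69.93.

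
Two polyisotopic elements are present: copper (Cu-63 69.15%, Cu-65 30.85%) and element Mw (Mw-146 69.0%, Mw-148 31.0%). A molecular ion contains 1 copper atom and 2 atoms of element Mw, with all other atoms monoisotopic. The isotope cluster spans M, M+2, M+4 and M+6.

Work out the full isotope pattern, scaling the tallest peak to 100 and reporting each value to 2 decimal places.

Copper pattern (n=1): 0.6915 : 0.3085
Element Mw pattern (n=2): 0.4761 : 0.4278 : 0.0961
Convolve the two distributions (both contribute in 2-u steps):
  M: 0.6915×0.4761 = 0.329223
  M+2: 0.6915×0.4278 + 0.3085×0.4761 = 0.442701
  M+4: 0.6915×0.0961 + 0.3085×0.4278 = 0.198429
  M+6: 0.3085×0.0961 = 0.029647
Scale to base peak (0.442701) = 100: 74.37 : 100.00 : 44.82 : 6.70

74.37 : 100.00 : 44.82 : 6.70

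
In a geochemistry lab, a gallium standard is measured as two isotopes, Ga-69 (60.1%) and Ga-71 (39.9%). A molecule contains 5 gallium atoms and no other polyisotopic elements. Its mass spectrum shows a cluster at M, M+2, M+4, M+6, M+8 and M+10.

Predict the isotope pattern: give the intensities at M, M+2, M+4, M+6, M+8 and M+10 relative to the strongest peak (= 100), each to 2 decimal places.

Expanding (0.601 + 0.399)^5:
P(M) = 0.601^5 = 0.078410
P(M+2) = 5 × 0.601^4 × 0.399^1 = 0.260280
P(M+4) = 10 × 0.601^3 × 0.399^2 = 0.345596
P(M+6) = 10 × 0.601^2 × 0.399^3 = 0.229439
P(M+8) = 5 × 0.601^1 × 0.399^4 = 0.076162
P(M+10) = 0.399^5 = 0.010113
The M+4 peak is largest (0.345596); scaling to 100 gives 22.69 : 75.31 : 100.00 : 66.39 : 22.04 : 2.93.

22.69 : 75.31 : 100.00 : 66.39 : 22.04 : 2.93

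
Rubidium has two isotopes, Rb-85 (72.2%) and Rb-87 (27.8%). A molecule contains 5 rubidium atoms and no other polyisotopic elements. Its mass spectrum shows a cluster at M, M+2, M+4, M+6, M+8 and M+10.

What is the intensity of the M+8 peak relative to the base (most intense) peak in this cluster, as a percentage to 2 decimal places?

Binomial terms of (0.722 + 0.278)^5: M 0.1962, M+2 0.3777, M+4 0.2909, M+6 0.1120, M+8 0.0216, M+10 0.0017 → M+2 is the base peak.
P(M+2) = C(5,1) × 0.722^4 × 0.278^1 = 5 × 0.27173701 × 0.2780 = 0.377714 (base)
P(M+8) = C(5,4) × 0.722^1 × 0.278^4 = 5 × 0.7220 × 0.00597282 = 0.021562
Relative intensity = 0.021562 / 0.377714 × 100 = 5.71

5.71%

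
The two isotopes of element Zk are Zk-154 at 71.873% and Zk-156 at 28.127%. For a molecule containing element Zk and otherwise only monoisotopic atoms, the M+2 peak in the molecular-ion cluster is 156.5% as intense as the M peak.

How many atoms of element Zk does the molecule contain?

4

With n Zk atoms, P(M+2)/P(M) = C(n,1)·p^(n−1)q / p^n = n·q/p = n · 0.28127/0.71873.
n = 1.565 × 0.71873/0.28127 = 4.00 ≈ 4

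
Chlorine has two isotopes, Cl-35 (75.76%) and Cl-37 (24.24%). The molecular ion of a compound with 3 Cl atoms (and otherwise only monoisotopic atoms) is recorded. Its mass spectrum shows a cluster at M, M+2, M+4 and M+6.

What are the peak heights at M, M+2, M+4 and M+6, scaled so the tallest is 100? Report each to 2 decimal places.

100.00 : 95.99 : 30.71 : 3.28

The 3 Cl atoms are independent, so intensities follow the terms of (0.7576 + 0.2424)^3.
P(M) = 0.7576^3 = 0.434830
P(M+2) = 3 × 0.7576^2 × 0.2424^1 = 0.417382
P(M+4) = 3 × 0.7576^1 × 0.2424^2 = 0.133545
P(M+6) = 0.2424^3 = 0.014243
The M peak is largest (0.434830); scaling to 100 gives 100.00 : 95.99 : 30.71 : 3.28.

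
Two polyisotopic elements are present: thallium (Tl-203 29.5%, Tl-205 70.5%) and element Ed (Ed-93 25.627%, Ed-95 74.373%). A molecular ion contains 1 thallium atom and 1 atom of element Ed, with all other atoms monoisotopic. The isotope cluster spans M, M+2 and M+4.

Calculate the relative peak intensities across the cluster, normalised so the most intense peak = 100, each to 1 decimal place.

14.4 : 76.3 : 100.0

Thallium pattern (n=1): 0.2950 : 0.7050
Element Ed pattern (n=1): 0.25627 : 0.74373
Convolve the two distributions (both contribute in 2-u steps):
  M: 0.2950×0.25627 = 0.075600
  M+2: 0.2950×0.74373 + 0.7050×0.25627 = 0.400071
  M+4: 0.7050×0.74373 = 0.524330
Scale to base peak (0.524330) = 100: 14.4 : 76.3 : 100.0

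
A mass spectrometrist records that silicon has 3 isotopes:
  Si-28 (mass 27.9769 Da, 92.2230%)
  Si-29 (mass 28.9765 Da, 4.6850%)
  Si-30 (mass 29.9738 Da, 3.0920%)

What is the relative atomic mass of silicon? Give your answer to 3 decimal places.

28.085 Da

Weight each isotope mass by its fractional abundance: 0.922230 × 27.9769 + 0.046850 × 28.9765 + 0.030920 × 29.9738
= 25.80114 + 1.35755 + 0.92679 = 28.08548 Da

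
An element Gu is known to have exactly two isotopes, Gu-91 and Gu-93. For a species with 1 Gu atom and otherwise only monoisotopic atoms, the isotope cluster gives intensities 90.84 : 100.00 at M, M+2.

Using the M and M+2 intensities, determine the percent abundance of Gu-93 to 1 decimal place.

Let p = fractional abundance of Gu-91. I(M+2)/I(M) = [C(1,1)·p^0·(1−p)] / p^1 = 1·(1−p)/p = 100.00/90.84 = 1.1008
(1−p)/p = 1.1008/1 = 1.1008  ⇒  p = 1/(1 + 1.1008) = 0.4760
Gu-91: 47.6%, Gu-93: 52.4%.

52.4%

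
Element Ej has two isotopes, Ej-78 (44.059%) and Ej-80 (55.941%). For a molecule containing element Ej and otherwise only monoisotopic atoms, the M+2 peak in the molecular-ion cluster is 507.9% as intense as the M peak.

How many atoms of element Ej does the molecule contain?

4

The M+2/M ratio from n Ej atoms is n · q/p = n · 0.55941/0.44059.
n = 5.079 × 0.44059/0.55941 = 4.00 ≈ 4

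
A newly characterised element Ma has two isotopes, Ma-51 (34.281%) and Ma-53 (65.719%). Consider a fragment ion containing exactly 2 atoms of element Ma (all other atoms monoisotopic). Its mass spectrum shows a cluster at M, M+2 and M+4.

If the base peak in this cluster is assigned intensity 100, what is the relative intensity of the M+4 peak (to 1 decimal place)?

95.9

(0.34281 + 0.65719)^2 gives M 0.1175, M+2 0.4506, M+4 0.4319; the largest is M+2.
P(M+2) = C(2,1) × 0.34281^1 × 0.65719^1 = 2 × 0.34281 × 0.65719 = 0.450583 (base)
P(M+4) = C(2,2) × 0.34281^0 × 0.65719^2 = 1 × 1.0000 × 0.4318987 = 0.431899
Relative intensity = 0.431899 / 0.450583 × 100 = 95.9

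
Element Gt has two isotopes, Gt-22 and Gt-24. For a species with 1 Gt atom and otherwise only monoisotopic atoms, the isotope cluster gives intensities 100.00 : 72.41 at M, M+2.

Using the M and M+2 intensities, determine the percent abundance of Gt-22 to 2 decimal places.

If p is the fraction of Gt that is Gt-22, then I(M+2)/I(M) = [C(1,1)·p^0·(1−p)] / p^1 = 1·(1−p)/p = 72.41/100.00 = 0.7241
(1−p)/p = 0.7241/1 = 0.7241  ⇒  p = 1/(1 + 0.7241) = 0.5800
Gt-22: 58.00%, Gt-24: 42.00%.

58.00%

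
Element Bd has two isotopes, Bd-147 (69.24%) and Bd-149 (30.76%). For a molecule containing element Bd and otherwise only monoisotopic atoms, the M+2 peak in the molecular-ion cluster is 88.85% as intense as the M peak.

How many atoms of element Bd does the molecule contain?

With n Bd atoms, P(M+2)/P(M) = C(n,1)·p^(n−1)q / p^n = n·q/p = n · 0.3076/0.6924.
n = 0.8885 × 0.6924/0.3076 = 2.00 ≈ 2

2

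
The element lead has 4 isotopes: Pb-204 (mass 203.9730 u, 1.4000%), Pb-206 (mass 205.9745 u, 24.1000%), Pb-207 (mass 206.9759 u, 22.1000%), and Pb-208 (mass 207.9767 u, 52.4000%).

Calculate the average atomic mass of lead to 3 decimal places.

Average mass = Σ (abundance × isotope mass) = 0.014000 × 203.9730 + 0.241000 × 205.9745 + 0.221000 × 206.9759 + 0.524000 × 207.9767
= 2.85562 + 49.63985 + 45.74167 + 108.97979 = 207.21693 u

207.217 u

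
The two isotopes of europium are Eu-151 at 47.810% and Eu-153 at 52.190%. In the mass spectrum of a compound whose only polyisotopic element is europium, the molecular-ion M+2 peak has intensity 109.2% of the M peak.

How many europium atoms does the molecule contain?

The M+2/M ratio from n Eu atoms is n · q/p = n · 0.52190/0.47810.
n = 1.092 × 0.47810/0.52190 = 1.00 ≈ 1

1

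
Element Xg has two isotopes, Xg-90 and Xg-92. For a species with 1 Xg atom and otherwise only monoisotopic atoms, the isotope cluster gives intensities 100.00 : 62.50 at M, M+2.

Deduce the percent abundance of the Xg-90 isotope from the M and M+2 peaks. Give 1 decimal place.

Write p for the Xg-90 fraction. I(M+2)/I(M) = [C(1,1)·p^0·(1−p)] / p^1 = 1·(1−p)/p = 62.50/100.00 = 0.6250
(1−p)/p = 0.6250/1 = 0.6250  ⇒  p = 1/(1 + 0.6250) = 0.6154
Xg-90: 61.5%, Xg-92: 38.5%.

61.5%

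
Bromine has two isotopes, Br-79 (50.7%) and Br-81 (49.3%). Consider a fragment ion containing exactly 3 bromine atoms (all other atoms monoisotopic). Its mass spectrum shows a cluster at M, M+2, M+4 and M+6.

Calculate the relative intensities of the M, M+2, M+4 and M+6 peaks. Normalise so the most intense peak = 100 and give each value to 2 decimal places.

Expanding (0.507 + 0.493)^3:
P(M) = 0.507^3 = 0.130324
P(M+2) = 3 × 0.507^2 × 0.493^1 = 0.380175
P(M+4) = 3 × 0.507^1 × 0.493^2 = 0.369678
P(M+6) = 0.493^3 = 0.119823
The M+2 peak is largest (0.380175); scaling to 100 gives 34.28 : 100.00 : 97.24 : 31.52.

34.28 : 100.00 : 97.24 : 31.52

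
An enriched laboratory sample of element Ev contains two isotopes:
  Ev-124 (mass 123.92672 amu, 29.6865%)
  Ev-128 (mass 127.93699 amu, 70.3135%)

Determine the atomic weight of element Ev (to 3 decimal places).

126.746 amu

Average mass = Σ (abundance × isotope mass) = 0.296865 × 123.92672 + 0.703135 × 127.93699
= 36.789506 + 89.956975 = 126.746481 amu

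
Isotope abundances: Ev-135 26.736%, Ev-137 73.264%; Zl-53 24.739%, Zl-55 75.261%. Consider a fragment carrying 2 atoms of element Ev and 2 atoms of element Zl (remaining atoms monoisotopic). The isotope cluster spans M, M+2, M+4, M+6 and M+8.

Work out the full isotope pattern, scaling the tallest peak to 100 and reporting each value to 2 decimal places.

Element Ev pattern (n=2): 0.07148137 : 0.39175726 : 0.53676137
Element Zl pattern (n=2): 0.06120181 : 0.37237638 : 0.56642181
Convolve the two distributions (both contribute in 2-u steps):
  M: 0.07148137×0.06120181 = 0.004375
  M+2: 0.07148137×0.37237638 + 0.39175726×0.06120181 = 0.050594
  M+4: 0.07148137×0.56642181 + 0.39175726×0.37237638 + 0.53676137×0.06120181 = 0.219221
  M+6: 0.39175726×0.56642181 + 0.53676137×0.37237638 = 0.421777
  M+8: 0.53676137×0.56642181 = 0.304033
Scale to base peak (0.421777) = 100: 1.04 : 12.00 : 51.98 : 100.00 : 72.08

1.04 : 12.00 : 51.98 : 100.00 : 72.08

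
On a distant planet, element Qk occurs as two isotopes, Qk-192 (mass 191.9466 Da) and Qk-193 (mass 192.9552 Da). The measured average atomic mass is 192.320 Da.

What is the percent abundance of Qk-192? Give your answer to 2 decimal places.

62.98%

Writing the weighted mean with unknown fraction x of Qk-192:
191.9466·x + 192.9552·(1 − x) = 192.320
(191.9466 − 192.9552)·x = 192.320 − 192.9552
x = -0.6352 / -1.0086 = 0.62978 → 62.98% Qk-192, 37.02% Qk-193.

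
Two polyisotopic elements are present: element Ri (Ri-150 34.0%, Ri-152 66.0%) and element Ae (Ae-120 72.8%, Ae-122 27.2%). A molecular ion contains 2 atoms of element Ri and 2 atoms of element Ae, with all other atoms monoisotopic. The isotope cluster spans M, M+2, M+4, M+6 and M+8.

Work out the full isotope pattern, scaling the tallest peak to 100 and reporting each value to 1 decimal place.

Element Ri pattern (n=2): 0.1156 : 0.4488 : 0.4356
Element Ae pattern (n=2): 0.529984 : 0.396032 : 0.073984
Convolve the two distributions (both contribute in 2-u steps):
  M: 0.1156×0.529984 = 0.061266
  M+2: 0.1156×0.396032 + 0.4488×0.529984 = 0.283638
  M+4: 0.1156×0.073984 + 0.4488×0.396032 + 0.4356×0.529984 = 0.417153
  M+6: 0.4488×0.073984 + 0.4356×0.396032 = 0.205716
  M+8: 0.4356×0.073984 = 0.032227
Scale to base peak (0.417153) = 100: 14.7 : 68.0 : 100.0 : 49.3 : 7.7

14.7 : 68.0 : 100.0 : 49.3 : 7.7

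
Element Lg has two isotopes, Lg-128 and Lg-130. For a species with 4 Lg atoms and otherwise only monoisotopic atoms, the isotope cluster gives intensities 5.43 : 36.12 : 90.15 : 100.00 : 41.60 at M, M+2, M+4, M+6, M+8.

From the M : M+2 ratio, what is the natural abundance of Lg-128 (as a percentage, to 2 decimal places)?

Let p = fractional abundance of Lg-128. I(M+2)/I(M) = [C(4,1)·p^3·(1−p)] / p^4 = 4·(1−p)/p = 36.12/5.43 = 6.6519
(1−p)/p = 6.6519/4 = 1.6630  ⇒  p = 1/(1 + 1.6630) = 0.3755
Lg-128: 37.55%, Lg-130: 62.45%.

37.55%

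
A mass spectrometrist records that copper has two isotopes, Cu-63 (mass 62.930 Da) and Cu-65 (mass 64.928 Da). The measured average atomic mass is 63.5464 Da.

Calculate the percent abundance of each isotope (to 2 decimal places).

Cu-63: 69.15%, Cu-65: 30.85%

Let x be the fractional abundance of Cu-63; then Cu-65 has abundance 1 − x.
62.930·x + 64.928·(1 − x) = 63.5464
(62.930 − 64.928)·x = 63.5464 − 64.928
x = -1.3816 / -1.998 = 0.69149 → 69.15% Cu-63, 30.85% Cu-65.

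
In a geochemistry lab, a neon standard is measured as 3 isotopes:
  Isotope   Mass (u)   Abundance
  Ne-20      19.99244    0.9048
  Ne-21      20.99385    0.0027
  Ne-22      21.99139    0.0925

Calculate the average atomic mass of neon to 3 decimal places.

The abundance-weighted mean is 0.9048 × 19.99244 + 0.0027 × 20.99385 + 0.0925 × 21.99139
= 18.089160 + 0.056683 + 2.034204 = 20.180047 u

20.180 u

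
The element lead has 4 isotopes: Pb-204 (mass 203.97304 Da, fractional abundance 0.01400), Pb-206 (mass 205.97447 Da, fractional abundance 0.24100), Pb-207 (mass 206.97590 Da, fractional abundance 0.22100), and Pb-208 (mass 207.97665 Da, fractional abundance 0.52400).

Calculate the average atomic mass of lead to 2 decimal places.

207.22 Da

Weight each isotope mass by its fractional abundance: 0.01400 × 203.97304 + 0.24100 × 205.97447 + 0.22100 × 206.97590 + 0.52400 × 207.97665
= 2.855623 + 49.639847 + 45.741674 + 108.979765 = 207.216909 Da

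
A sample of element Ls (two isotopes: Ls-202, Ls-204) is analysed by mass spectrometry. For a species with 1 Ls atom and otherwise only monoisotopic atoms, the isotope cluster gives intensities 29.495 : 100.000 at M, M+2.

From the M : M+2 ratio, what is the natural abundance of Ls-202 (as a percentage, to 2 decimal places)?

22.78%

Let p = fractional abundance of Ls-202. I(M+2)/I(M) = [C(1,1)·p^0·(1−p)] / p^1 = 1·(1−p)/p = 100.000/29.495 = 3.3904
(1−p)/p = 3.3904/1 = 3.3904  ⇒  p = 1/(1 + 3.3904) = 0.2278
Ls-202: 22.78%, Ls-204: 77.22%.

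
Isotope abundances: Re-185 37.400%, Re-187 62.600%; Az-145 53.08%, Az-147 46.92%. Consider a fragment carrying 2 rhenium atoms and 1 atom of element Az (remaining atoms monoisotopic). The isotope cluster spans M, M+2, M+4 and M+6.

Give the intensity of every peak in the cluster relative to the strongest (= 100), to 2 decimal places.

17.36 : 73.46 : 100.00 : 42.99

Rhenium pattern (n=2): 0.139876 : 0.468248 : 0.391876
Element Az pattern (n=1): 0.5308 : 0.4692
Convolve the two distributions (both contribute in 2-u steps):
  M: 0.139876×0.5308 = 0.074246
  M+2: 0.139876×0.4692 + 0.468248×0.5308 = 0.314176
  M+4: 0.468248×0.4692 + 0.391876×0.5308 = 0.427710
  M+6: 0.391876×0.4692 = 0.183868
Scale to base peak (0.427710) = 100: 17.36 : 73.46 : 100.00 : 42.99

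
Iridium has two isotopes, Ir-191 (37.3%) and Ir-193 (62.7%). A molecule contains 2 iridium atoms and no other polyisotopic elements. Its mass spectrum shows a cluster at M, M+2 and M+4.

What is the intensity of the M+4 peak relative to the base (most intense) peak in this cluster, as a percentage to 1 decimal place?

(0.373 + 0.627)^2 gives M 0.1391, M+2 0.4677, M+4 0.3931; the largest is M+2.
P(M+2) = C(2,1) × 0.373^1 × 0.627^1 = 2 × 0.3730 × 0.6270 = 0.467742 (base)
P(M+4) = C(2,2) × 0.373^0 × 0.627^2 = 1 × 1.0000 × 0.393129 = 0.393129
Relative intensity = 0.393129 / 0.467742 × 100 = 84.0

84.0%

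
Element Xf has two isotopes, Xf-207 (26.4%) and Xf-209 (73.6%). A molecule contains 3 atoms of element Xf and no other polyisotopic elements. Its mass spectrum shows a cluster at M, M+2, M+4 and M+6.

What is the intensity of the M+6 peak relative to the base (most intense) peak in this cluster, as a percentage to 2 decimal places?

92.93%

Term probabilities: M 0.0184, M+2 0.1539, M+4 0.4290, M+6 0.3987. Base peak = M+4.
P(M+4) = C(3,2) × 0.264^1 × 0.736^2 = 3 × 0.2640 × 0.541696 = 0.429023 (base)
P(M+6) = C(3,3) × 0.264^0 × 0.736^3 = 1 × 1.0000 × 0.39868826 = 0.398688
Relative intensity = 0.398688 / 0.429023 × 100 = 92.93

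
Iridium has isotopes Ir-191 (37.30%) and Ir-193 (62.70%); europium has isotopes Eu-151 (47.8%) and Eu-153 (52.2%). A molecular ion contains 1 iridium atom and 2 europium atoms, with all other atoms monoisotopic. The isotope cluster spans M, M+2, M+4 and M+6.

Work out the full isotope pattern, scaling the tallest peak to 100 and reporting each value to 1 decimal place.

Iridium pattern (n=1): 0.3730 : 0.6270
Europium pattern (n=2): 0.228484 : 0.499032 : 0.272484
Convolve the two distributions (both contribute in 2-u steps):
  M: 0.3730×0.228484 = 0.085225
  M+2: 0.3730×0.499032 + 0.6270×0.228484 = 0.329398
  M+4: 0.3730×0.272484 + 0.6270×0.499032 = 0.414530
  M+6: 0.6270×0.272484 = 0.170847
Scale to base peak (0.414530) = 100: 20.6 : 79.5 : 100.0 : 41.2

20.6 : 79.5 : 100.0 : 41.2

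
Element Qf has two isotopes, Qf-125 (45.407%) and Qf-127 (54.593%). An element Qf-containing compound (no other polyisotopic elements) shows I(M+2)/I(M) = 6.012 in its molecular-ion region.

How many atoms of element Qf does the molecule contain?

5

The M+2/M ratio from n Qf atoms is n · q/p = n · 0.54593/0.45407.
n = 6.012 × 0.45407/0.54593 = 5.00 ≈ 5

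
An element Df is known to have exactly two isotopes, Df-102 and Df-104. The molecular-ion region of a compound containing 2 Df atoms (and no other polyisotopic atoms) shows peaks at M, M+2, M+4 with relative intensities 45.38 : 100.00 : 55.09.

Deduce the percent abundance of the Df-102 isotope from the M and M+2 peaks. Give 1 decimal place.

47.6%

Write p for the Df-102 fraction. I(M+2)/I(M) = [C(2,1)·p^1·(1−p)] / p^2 = 2·(1−p)/p = 100.00/45.38 = 2.2036
(1−p)/p = 2.2036/2 = 1.1018  ⇒  p = 1/(1 + 1.1018) = 0.4758
Df-102: 47.6%, Df-104: 52.4%.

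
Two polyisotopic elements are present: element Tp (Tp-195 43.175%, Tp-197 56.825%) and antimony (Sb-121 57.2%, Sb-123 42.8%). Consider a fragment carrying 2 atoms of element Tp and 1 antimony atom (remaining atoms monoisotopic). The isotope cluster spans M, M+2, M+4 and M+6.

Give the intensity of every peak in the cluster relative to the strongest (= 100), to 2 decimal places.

27.01 : 91.32 : 100.00 : 35.01

Element Tp pattern (n=2): 0.18640806 : 0.49068387 : 0.32290806
Antimony pattern (n=1): 0.5720 : 0.4280
Convolve the two distributions (both contribute in 2-u steps):
  M: 0.18640806×0.5720 = 0.106625
  M+2: 0.18640806×0.4280 + 0.49068387×0.5720 = 0.360454
  M+4: 0.49068387×0.4280 + 0.32290806×0.5720 = 0.394716
  M+6: 0.32290806×0.4280 = 0.138205
Scale to base peak (0.394716) = 100: 27.01 : 91.32 : 100.00 : 35.01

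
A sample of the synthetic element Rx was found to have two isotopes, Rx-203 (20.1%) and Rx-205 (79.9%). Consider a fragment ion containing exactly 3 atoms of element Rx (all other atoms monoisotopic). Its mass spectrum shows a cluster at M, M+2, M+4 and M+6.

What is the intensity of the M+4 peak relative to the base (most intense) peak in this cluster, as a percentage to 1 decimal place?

75.5%

Term probabilities: M 0.0081, M+2 0.0968, M+4 0.3850, M+6 0.5101. Base peak = M+6.
P(M+6) = C(3,3) × 0.201^0 × 0.799^3 = 1 × 1.0000 × 0.5100824 = 0.510082 (base)
P(M+4) = C(3,2) × 0.201^1 × 0.799^2 = 3 × 0.2010 × 0.638401 = 0.384956
Relative intensity = 0.384956 / 0.510082 × 100 = 75.5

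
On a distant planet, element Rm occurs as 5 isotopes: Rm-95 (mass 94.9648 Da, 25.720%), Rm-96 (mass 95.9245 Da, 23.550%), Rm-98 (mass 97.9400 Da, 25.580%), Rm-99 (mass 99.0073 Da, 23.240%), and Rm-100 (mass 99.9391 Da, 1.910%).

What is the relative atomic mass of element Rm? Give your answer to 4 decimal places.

96.9864 Da

Ar = Σ fᵢ·mᵢ = 0.25720 × 94.9648 + 0.23550 × 95.9245 + 0.25580 × 97.9400 + 0.23240 × 99.0073 + 0.01910 × 99.9391
= 24.42495 + 22.59022 + 25.05305 + 23.00930 + 1.90884 = 96.98636 Da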